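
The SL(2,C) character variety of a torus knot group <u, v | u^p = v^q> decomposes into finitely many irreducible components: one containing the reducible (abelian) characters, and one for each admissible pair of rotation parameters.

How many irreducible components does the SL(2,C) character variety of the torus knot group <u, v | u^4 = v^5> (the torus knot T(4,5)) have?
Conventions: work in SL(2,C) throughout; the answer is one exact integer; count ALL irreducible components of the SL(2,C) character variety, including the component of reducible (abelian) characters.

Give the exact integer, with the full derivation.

7

In the torus knot group T(4,5), u^4 = v^5 is central, so an irreducible representation sends it to +I or -I (Schur).
On an irreducible component, tr(u) is locked at 2*cos(pi*alpha/4) for some alpha in 1..3, and tr(v) at 2*cos(pi*beta/5) for some beta in 1..4.
Consistency of u^4 = (-1)^alpha I with v^5 = (-1)^beta I forces alpha = beta (mod 2).
count pairs: odd alpha (2 choices) x odd beta (2), plus even alpha (1) x even beta (2): 2*2 + 1*2 = 6.
Total: 6 irreducible-character components + 1 reducible (abelian) component = 7.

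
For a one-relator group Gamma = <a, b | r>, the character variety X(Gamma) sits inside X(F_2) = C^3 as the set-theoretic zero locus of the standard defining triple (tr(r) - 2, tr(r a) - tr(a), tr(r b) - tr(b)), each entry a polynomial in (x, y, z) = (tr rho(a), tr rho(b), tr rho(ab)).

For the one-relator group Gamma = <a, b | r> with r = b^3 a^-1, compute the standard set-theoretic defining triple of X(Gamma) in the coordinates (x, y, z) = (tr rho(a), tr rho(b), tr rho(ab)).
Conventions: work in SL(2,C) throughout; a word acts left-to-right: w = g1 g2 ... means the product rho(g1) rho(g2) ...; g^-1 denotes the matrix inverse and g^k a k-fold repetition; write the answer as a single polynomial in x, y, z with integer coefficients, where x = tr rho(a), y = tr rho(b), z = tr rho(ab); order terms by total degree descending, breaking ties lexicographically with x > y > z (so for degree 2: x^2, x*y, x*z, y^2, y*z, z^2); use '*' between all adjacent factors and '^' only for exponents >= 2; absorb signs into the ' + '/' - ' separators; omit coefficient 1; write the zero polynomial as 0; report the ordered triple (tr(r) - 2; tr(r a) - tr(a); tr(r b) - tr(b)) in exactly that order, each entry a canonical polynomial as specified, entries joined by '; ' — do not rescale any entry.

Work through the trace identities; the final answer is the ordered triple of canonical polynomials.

trace(b^2) = trace(b) * trace(b) - trace(1)  (reduce the b square) = y^2 - 2
reduce: trace(b^3) = trace(b) * trace(b^2) - trace(b)  (reduce the b square) = y^3 - 3*y
reduce: trace(b a b) = trace(b) * trace(a b) - trace(a)  (reduce the b square) = y*z - x
trace(b^3 a) = trace(b) * trace(b a b) - trace(b a)  (reduce the b square) = y^2*z - x*y - z
so trace(b^3 a^-1) = trace(b^3) * trace(a) - trace(b^3 a)  (eliminate a^-1) = x*y^3 - y^2*z - 2*x*y + z
reduce: trace(b^4) = trace(b) * trace(b^3) - trace(b^2)   [square of b] = y^4 - 4*y^2 + 2
so trace(b^4 a) = trace(b) * trace(b^2 a b) - trace(b^2 a)   [square of b] = y^3*z - x*y^2 - 2*y*z + x
trace(b^3 a^-1 b) = trace(b^4) * trace(a) - trace(b^4 a)   [inverse elimination on a] = x*y^4 - y^3*z - 3*x*y^2 + 2*y*z + x
assemble the triple (trace(r) - 2; trace(r a) - x; trace(r b) - y)

x*y^3 - y^2*z - 2*x*y + z - 2; y^3 - x - 3*y; x*y^4 - y^3*z - 3*x*y^2 + 2*y*z + x - y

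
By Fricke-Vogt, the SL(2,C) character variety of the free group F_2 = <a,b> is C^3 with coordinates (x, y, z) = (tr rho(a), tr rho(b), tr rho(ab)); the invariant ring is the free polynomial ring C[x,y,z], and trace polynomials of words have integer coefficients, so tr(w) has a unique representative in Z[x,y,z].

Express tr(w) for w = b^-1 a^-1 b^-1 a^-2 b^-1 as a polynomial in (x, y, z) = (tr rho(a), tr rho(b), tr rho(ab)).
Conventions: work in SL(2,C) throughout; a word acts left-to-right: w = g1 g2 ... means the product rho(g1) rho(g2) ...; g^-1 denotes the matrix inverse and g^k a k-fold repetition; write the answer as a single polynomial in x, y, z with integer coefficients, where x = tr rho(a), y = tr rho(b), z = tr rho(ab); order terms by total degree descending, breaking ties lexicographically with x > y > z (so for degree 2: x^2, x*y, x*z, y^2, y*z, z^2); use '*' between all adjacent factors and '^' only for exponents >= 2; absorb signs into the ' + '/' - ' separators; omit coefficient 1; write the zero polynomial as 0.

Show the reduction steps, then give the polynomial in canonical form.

tr(a^-1) = tr(a) = x
tr(a^-1 b) = tr(b) * tr(a) - tr(b a)   [inverse elimination on a] = x*y - z
tr(a^-1 b^-1) = tr(a^-1) * tr(b) - tr(a^-1 b)   [inverse elimination on b] = z
reduce: tr(a^-1 b^-2) = tr(a^-1 b^-1) * tr(b) - tr(a^-1)   [inverse elimination on b] = y*z - x
tr(a^-1 b^-3) = tr(a^-1 b^-2) * tr(b) - tr(a^-1 b^-1)   [inverse elimination on b] = y^2*z - x*y - z
tr(b^-2) = tr(b^-1) * tr(b) - tr(1)   [inverse elimination on b] = y^2 - 2
reduce: tr(b^-3) = tr(b^-2) * tr(b) - tr(b^-1)   [inverse elimination on b] = y^3 - 3*y
so tr(b^-1 a^-2 b^-2) = tr(a^-1 b^-3) * tr(a) - tr(a^-1 b^-3 a)   [inverse elimination on a] = x*y^2*z - x^2*y - y^3 - x*z + 3*y
tr(a b^-2) = tr(b^-1 a) * tr(b) - tr(b^-1 a b)   [inverse elimination on b] = x*y^2 - y*z - x
so tr(b^-2 a b^-1) = tr(a b^-2) * tr(b) - tr(a b^-1)   [inverse elimination on b] = x*y^3 - y^2*z - 2*x*y + z
tr(a^2) = tr(a) * tr(a) - tr(1)   [square of a] = x^2 - 2
reduce: tr(a^2 b) = tr(a) * tr(b a) - tr(b)   [square of a] = x*z - y
tr(a^2 b^-1) = tr(a^2) * tr(b) - tr(a^2 b)   [inverse elimination on b] = x^2*y - x*z - y
tr(a b^-2 a) = tr(a^2 b^-1) * tr(b) - tr(a^2)   [inverse elimination on b] = x^2*y^2 - x*y*z - x^2 - y^2 + 2
reduce: tr(a b a b) = tr(b a) * tr(b a) - tr(1)   [split at a repeated b] = z^2 - 2
tr(b^-1 a b a) = tr(a b a) * tr(b) - tr(a b a b)   [inverse elimination on b] = x*y*z - y^2 - z^2 + 2
reduce: tr(a b^-2 a b) = tr(b^-1 a b a) * tr(b) - tr(b^-1 a b a b)   [inverse elimination on b] = x*y^2*z - y^3 - y*z^2 - x*z + 3*y
so tr(b^-2 a b^-1 a) = tr(a b^-2 a) * tr(b) - tr(a b^-2 a b)   [inverse elimination on b] = x^2*y^3 - 2*x*y^2*z - x^2*y + y*z^2 + x*z - y
tr(b^-2 a b^-1 a^-1) = tr(b^-2 a b^-1) * tr(a) - tr(b^-2 a b^-1 a)   [inverse elimination on a] = x*y^2*z - x^2*y - y*z^2 + y
tr(b^-1 a^-2 b^-2 a) = tr(b^-2 a b^-1 a^-1) * tr(a) - tr(b^-2 a b^-1)   [inverse elimination on a] = x^2*y^2*z - x^3*y - x*y^3 - x*y*z^2 + y^2*z + 3*x*y - z
tr(b^-1 a^-1 b^-1 a^-2 b^-1) = tr(b^-1 a^-2 b^-2) * tr(a) - tr(b^-1 a^-2 b^-2 a)   [inverse elimination on a] = x*y*z^2 - x^2*z - y^2*z + z

x*y*z^2 - x^2*z - y^2*z + z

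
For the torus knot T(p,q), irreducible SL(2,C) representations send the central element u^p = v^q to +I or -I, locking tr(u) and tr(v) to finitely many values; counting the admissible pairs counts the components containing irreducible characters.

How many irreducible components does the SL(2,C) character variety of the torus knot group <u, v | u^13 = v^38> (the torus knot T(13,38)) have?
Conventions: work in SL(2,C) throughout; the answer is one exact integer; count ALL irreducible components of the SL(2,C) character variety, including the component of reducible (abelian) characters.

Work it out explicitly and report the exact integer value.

For T(13,38): irreducibility forces the central element u^13 = v^38 to one of +I, -I.
So on each irreducible component the traces are pinned: tr(u) = 2*cos(pi*alpha/13) with 1 <= alpha <= 12, tr(v) = 2*cos(pi*beta/38) with 1 <= beta <= 37.
u^13 = (-1)^alpha I and v^38 = (-1)^beta I must agree, so alpha and beta have equal parity.
Counting: 6 odd alphas x 19 odd betas + 6 even alphas x 18 even betas = 114 + 108 = 222.
That is 222 components of irreducible characters, and with the reducible (abelian) component the total is 223.

223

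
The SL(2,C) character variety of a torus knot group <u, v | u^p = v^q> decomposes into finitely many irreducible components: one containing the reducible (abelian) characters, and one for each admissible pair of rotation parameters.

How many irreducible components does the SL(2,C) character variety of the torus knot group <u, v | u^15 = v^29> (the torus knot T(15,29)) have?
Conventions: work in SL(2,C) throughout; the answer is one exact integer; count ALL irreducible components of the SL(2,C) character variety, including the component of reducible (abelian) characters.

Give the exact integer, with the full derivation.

In the torus knot group T(15,29), u^15 = v^29 is central, so an irreducible representation sends it to +I or -I (Schur).
This locks tr(u) to 2*cos(pi*alpha/15), alpha in 1..14, and tr(v) to 2*cos(pi*beta/29), beta in 1..28, on each component of irreducible characters.
Consistency of u^15 = (-1)^alpha I with v^29 = (-1)^beta I forces alpha = beta (mod 2).
Counting: 7 odd alphas x 14 odd betas + 7 even alphas x 14 even betas = 98 + 98 = 196.
That is 196 components of irreducible characters, and with the reducible (abelian) component the total is 197.

197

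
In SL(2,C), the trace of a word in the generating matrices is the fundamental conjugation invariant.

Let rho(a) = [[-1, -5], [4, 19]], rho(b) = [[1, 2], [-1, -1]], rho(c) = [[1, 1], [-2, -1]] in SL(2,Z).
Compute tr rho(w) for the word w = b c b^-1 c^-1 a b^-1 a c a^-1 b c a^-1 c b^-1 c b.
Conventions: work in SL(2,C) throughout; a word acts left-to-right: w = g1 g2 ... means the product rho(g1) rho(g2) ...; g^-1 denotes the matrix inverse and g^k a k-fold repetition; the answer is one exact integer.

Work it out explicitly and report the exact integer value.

2351

rho(b) = [[1, 2], [-1, -1]]
... * rho(c) = [[1, 1], [-2, -1]]  ->  [[-3, -1], [1, 0]]
... * rho(b^-1) = [[-1, -2], [1, 1]]  ->  [[2, 5], [-1, -2]]
... * rho(c^-1) = [[-1, -1], [2, 1]]  ->  [[8, 3], [-3, -1]]
... * rho(a) = [[-1, -5], [4, 19]]  ->  [[4, 17], [-1, -4]]
... * rho(b^-1) = [[-1, -2], [1, 1]]  ->  [[13, 9], [-3, -2]]
... * rho(a) = [[-1, -5], [4, 19]]  ->  [[23, 106], [-5, -23]]
... * rho(c) = [[1, 1], [-2, -1]]  ->  [[-189, -83], [41, 18]]
... * rho(a^-1) = [[19, 5], [-4, -1]]  ->  [[-3259, -862], [707, 187]]
... * rho(b) = [[1, 2], [-1, -1]]  ->  [[-2397, -5656], [520, 1227]]
... * rho(c) = [[1, 1], [-2, -1]]  ->  [[8915, 3259], [-1934, -707]]
... * rho(a^-1) = [[19, 5], [-4, -1]]  ->  [[156349, 41316], [-33918, -8963]]
... * rho(c) = [[1, 1], [-2, -1]]  ->  [[73717, 115033], [-15992, -24955]]
... * rho(b^-1) = [[-1, -2], [1, 1]]  ->  [[41316, -32401], [-8963, 7029]]
... * rho(c) = [[1, 1], [-2, -1]]  ->  [[106118, 73717], [-23021, -15992]]
... * rho(b) = [[1, 2], [-1, -1]]  ->  [[32401, 138519], [-7029, -30050]]
tr = 32401 + -30050 = 2351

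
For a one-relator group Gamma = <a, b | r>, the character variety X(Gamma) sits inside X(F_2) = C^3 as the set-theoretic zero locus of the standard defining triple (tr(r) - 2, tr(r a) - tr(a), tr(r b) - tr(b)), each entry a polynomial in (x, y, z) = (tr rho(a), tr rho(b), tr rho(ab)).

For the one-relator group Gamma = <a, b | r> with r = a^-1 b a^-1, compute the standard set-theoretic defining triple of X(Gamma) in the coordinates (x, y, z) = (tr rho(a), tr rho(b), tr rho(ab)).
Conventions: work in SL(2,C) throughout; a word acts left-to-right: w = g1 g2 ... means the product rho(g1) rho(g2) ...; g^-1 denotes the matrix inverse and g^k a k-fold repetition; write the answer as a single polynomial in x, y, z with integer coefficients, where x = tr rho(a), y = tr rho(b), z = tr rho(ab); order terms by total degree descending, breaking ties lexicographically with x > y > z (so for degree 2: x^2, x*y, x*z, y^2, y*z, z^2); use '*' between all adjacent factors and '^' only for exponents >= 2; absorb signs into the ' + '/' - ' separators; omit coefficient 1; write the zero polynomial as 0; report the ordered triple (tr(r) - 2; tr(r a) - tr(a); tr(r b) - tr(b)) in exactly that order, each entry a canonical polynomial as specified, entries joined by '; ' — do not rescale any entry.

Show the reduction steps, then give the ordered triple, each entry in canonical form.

x^2*y - x*z - y - 2; x*y - x - z; x^2*y^2 - 2*x*y*z + z^2 - y - 2

tr(a^-1 b) = tr(b) * tr(a) - tr(b a)  (eliminate a^-1) = x*y - z
tr(a^-1 b a^-1) = tr(a^-1 b) * tr(a) - tr(a^-1 b a)  (eliminate a^-1) = x^2*y - x*z - y
tr(b^2) = tr(b) * tr(b) - tr(1) = y^2 - 2
tr(b^2 a) = tr(b) * tr(a b) - tr(a) = y*z - x
tr(b a^-1 b) = tr(b^2) * tr(a) - tr(b^2 a) = x*y^2 - y*z - x
tr(b a b a) = tr(b a) * tr(b a) - tr(1)   [split at repeated b] = z^2 - 2
tr(b a^-1 b a) = tr(b a b) * tr(a) - tr(b a b a) = x*y*z - x^2 - z^2 + 2
tr(a^-1 b a^-1 b) = tr(b a^-1 b) * tr(a) - tr(b a^-1 b a) = x^2*y^2 - 2*x*y*z + z^2 - 2
assemble the triple (tr(r) - 2; tr(r a) - x; tr(r b) - y)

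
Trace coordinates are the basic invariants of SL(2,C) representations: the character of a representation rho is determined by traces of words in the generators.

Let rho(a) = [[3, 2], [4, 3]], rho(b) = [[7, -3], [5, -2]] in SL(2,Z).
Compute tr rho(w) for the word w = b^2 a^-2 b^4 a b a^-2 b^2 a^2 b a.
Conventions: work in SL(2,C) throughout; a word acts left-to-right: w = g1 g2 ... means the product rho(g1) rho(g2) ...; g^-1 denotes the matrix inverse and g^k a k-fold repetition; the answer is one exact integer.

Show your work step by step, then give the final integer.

233970112223

rho(b) = [[7, -3], [5, -2]]
... * rho(b) = [[7, -3], [5, -2]]  ->  [[34, -15], [25, -11]]
... * rho(a^-1) = [[3, -2], [-4, 3]]  ->  [[162, -113], [119, -83]]
... * rho(a^-1) = [[3, -2], [-4, 3]]  ->  [[938, -663], [689, -487]]
... * rho(b) = [[7, -3], [5, -2]]  ->  [[3251, -1488], [2388, -1093]]
... * rho(b) = [[7, -3], [5, -2]]  ->  [[15317, -6777], [11251, -4978]]
... * rho(b) = [[7, -3], [5, -2]]  ->  [[73334, -32397], [53867, -23797]]
... * rho(b) = [[7, -3], [5, -2]]  ->  [[351353, -155208], [258084, -114007]]
... * rho(a) = [[3, 2], [4, 3]]  ->  [[433227, 237082], [318224, 174147]]
... * rho(b) = [[7, -3], [5, -2]]  ->  [[4217999, -1773845], [3098303, -1302966]]
... * rho(a^-1) = [[3, -2], [-4, 3]]  ->  [[19749377, -13757533], [14506773, -10105504]]
... * rho(a^-1) = [[3, -2], [-4, 3]]  ->  [[114278263, -80771353], [83942335, -59330058]]
... * rho(b) = [[7, -3], [5, -2]]  ->  [[396091076, -181292083], [290946055, -133166889]]
... * rho(b) = [[7, -3], [5, -2]]  ->  [[1866177117, -825689062], [1370787940, -606504387]]
... * rho(a) = [[3, 2], [4, 3]]  ->  [[2295775103, 1255287048], [1686346272, 922062719]]
... * rho(a) = [[3, 2], [4, 3]]  ->  [[11908473501, 8357411350], [8747289692, 6138880701]]
... * rho(b) = [[7, -3], [5, -2]]  ->  [[125146371257, -52440243203], [91925431349, -38519630478]]
... * rho(a) = [[3, 2], [4, 3]]  ->  [[165678140959, 92972012905], [121697772135, 68291971264]]
tr = 165678140959 + 68291971264 = 233970112223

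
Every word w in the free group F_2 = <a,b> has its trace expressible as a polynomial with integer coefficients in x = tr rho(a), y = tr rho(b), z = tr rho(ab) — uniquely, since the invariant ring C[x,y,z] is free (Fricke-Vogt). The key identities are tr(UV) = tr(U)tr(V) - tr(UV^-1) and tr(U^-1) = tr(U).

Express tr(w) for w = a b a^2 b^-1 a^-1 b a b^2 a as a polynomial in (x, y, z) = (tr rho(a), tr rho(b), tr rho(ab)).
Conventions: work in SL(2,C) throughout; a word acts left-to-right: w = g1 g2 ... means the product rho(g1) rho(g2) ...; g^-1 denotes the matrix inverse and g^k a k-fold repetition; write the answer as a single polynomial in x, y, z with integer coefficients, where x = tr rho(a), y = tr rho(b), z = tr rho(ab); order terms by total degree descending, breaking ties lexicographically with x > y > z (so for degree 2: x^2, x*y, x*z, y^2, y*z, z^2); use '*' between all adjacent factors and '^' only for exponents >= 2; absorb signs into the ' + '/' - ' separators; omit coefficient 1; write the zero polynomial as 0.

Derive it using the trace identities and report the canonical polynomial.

trace(b a b a) = trace(a b) trace(a b) - trace(1) = z^2 - 2
trace(b a b) = trace(b) trace(a b) - trace(a) = y*z - x
trace(b a^2 b a) = trace(a) trace(b a b a) - trace(b a b) = x*z^2 - y*z - x
trace(b^2) = trace(b) trace(b) - trace(1) = y^2 - 2
trace(b a^2 b) = trace(a) trace(b^2 a) - trace(b^2) = x*y*z - x^2 - y^2 + 2
trace(a^2 b a^2 b) = trace(a) trace(b a^2 b a) - trace(b a^2 b) = x^2*z^2 - 2*x*y*z + y^2 - 2
trace(a b a) = trace(a) trace(b a) - trace(b) = x*z - y
trace(a b a^2) = trace(a) trace(a b a) - trace(a b) = x^2*z - x*y - z
trace(a^2 b a^2) = trace(a) trace(a b a^2) - trace(a b a) = x^3*z - x^2*y - 2*x*z + y
trace(b^2 a^2 b a^2) = trace(b) trace(a^2 b a^2 b) - trace(a^2 b a^2) = x^2*y*z^2 - x^3*z - 2*x*y^2*z + x^2*y + y^3 + 2*x*z - 3*y
trace(b a b^2 a) = trace(b) trace(a b a b) - trace(a b a) = y*z^2 - x*z - y
trace(b a b^2) = trace(b) trace(a b^2) - trace(a b) = y^2*z - x*y - z
trace(b^2 a^2 b a) = trace(a) trace(b a b^2 a) - trace(b a b^2) = x*y*z^2 - x^2*z - y^2*z + z
trace(a b^2 a^2 b a^2) = trace(a) trace(b^2 a^2 b a^2) - trace(b^2 a^2 b a) = x^3*y*z^2 - x^4*z - 2*x^2*y^2*z + x^3*y + x*y^3 - x*y*z^2 + 3*x^2*z + y^2*z - 3*x*y - z
trace(b a b a b a) = trace(a b a b) trace(a b) - trace(b a) = z^3 - 3*z
trace(a b a b a b a) = trace(a) trace(b a b a b a) - trace(b a b a b) = x*z^3 - y*z^2 - 2*x*z + y
trace(a b a^3 b a b) = trace(a) trace(a b a b a b a) - trace(a b a b a b) = x^2*z^3 - x*y*z^2 - 2*x^2*z - z^3 + x*y + 3*z
trace(a b a^3 b a) = trace(a) trace(b a^2 b a^2) - trace(b a^2 b a) = x^3*z^2 - 2*x^2*y*z + x*y^2 - x*z^2 + y*z - x
trace(b a^3 b a b^2 a) = trace(b) trace(a b a^3 b a b) - trace(a b a^3 b a) = x^2*y*z^3 - x^3*z^2 - x*y^2*z^2 - y*z^3 + x*z^2 + 2*y*z + x
trace(a^3 b a b) = trace(a) trace(b a b a^2) - trace(b a b a) = x^2*z^2 - x*y*z - x^2 - z^2 + 2
trace(b a^3 b a b) = trace(b) trace(a^3 b a b) - trace(a^3 b a) = x^2*y*z^2 - x^3*z - x*y^2*z - y*z^2 + 2*x*z + y
trace(b a^3 b a b^2) = trace(b) trace(b a^3 b a b) - trace(b a^3 b a) = x^2*y^2*z^2 - x^3*y*z - x*y^3*z - x^2*z^2 - y^2*z^2 + 3*x*y*z + x^2 + y^2 + z^2 - 2
trace(a b a b^2 a^2 b a^2) = trace(a) trace(b a^3 b a b^2 a) - trace(b a^3 b a b^2) = x^3*y*z^3 - x^4*z^2 - 2*x^2*y^2*z^2 + x^3*y*z + x*y^3*z - x*y*z^3 + 2*x^2*z^2 + y^2*z^2 - x*y*z - y^2 - z^2 + 2
trace(a b a b a b a b) = trace(a b a b a b) trace(a b) - trace(b a b a) = z^4 - 4*z^2 + 2
trace(b a b a b a b^2 a) = trace(b) trace(a b a b a b a b) - trace(a b a b a b a) = y*z^4 - x*z^3 - 3*y*z^2 + 2*x*z + y
trace(a b a b a b^2) = trace(b) trace(a b a b a b) - trace(a b a b a) = y*z^3 - x*z^2 - 2*y*z + x
trace(b a b a b a b^2) = trace(b) trace(a b a b a b^2) - trace(a b a b a b) = y^2*z^3 - x*y*z^2 - 2*y^2*z - z^3 + x*y + 3*z
trace(b a b a b^2 a^2 b a) = trace(a) trace(b a b a b a b^2 a) - trace(b a b a b a b^2) = x*y*z^4 - x^2*z^3 - y^2*z^3 - 2*x*y*z^2 + 2*x^2*z + 2*y^2*z + z^3 - 3*z
trace(a b^2 a b a) = trace(b) trace(a b a^2 b) - trace(a b a^2) = x*y*z^2 - x^2*z - y^2*z + z
trace(b^2 a b a b^2 a) = trace(b) trace(a b^2 a b a b) - trace(a b^2 a b a) = y^2*z^3 - 2*x*y*z^2 + x^2*z - y^2*z + x*y - z
trace(b^2 a b a b) = trace(b) trace(a b a b^2) - trace(a b a b) = y^2*z^2 - x*y*z - y^2 - z^2 + 2
trace(b^2 a b a b^2) = trace(b) trace(b^2 a b a b) - trace(b^2 a b a) = y^3*z^2 - x*y^2*z - y^3 - 2*y*z^2 + x*z + 3*y
trace(b a b a b^2 a^2 b) = trace(a) trace(b^2 a b a b^2 a) - trace(b^2 a b a b^2) = x*y^2*z^3 - 2*x^2*y*z^2 - y^3*z^2 + x^3*z + x^2*y + y^3 + 2*y*z^2 - 2*x*z - 3*y
trace(a b a b^2 a^2 b a^2 b) = trace(a) trace(b a b a b^2 a^2 b a) - trace(b a b a b^2 a^2 b) = x^2*y*z^4 - x^3*z^3 - 2*x*y^2*z^3 + y^3*z^2 + x^3*z + 2*x*y^2*z + x*z^3 - x^2*y - y^3 - 2*y*z^2 - x*z + 3*y
trace(b a b^2 a^2 b a^2 b^-1 a) = trace(a b a b^2 a^2 b a^2) trace(b) - trace(a b a b^2 a^2 b a^2 b) = x^3*y^2*z^3 - x^4*y*z^2 - 2*x^2*y^3*z^2 - x^2*y*z^4 + x^3*y^2*z + x^3*z^3 + x*y^4*z + x*y^2*z^3 + 2*x^2*y*z^2 - x^3*z - 3*x*y^2*z - x*z^3 + x^2*y + y*z^2 + x*z - y
trace(a b a^2 b^-1 a^-1 b a b^2 a) = trace(b a b^2 a^2 b a^2 b^-1) trace(a) - trace(b a b^2 a^2 b a^2 b^-1 a) = -x^3*y^2*z^3 + 2*x^4*y*z^2 + 2*x^2*y^3*z^2 + x^2*y*z^4 - x^5*z - 3*x^3*y^2*z - x^3*z^3 - x*y^4*z - x*y^2*z^3 + x^4*y + x^2*y^3 - 3*x^2*y*z^2 + 4*x^3*z + 4*x*y^2*z + x*z^3 - 4*x^2*y - y*z^2 - 2*x*z + y

-x^3*y^2*z^3 + 2*x^4*y*z^2 + 2*x^2*y^3*z^2 + x^2*y*z^4 - x^5*z - 3*x^3*y^2*z - x^3*z^3 - x*y^4*z - x*y^2*z^3 + x^4*y + x^2*y^3 - 3*x^2*y*z^2 + 4*x^3*z + 4*x*y^2*z + x*z^3 - 4*x^2*y - y*z^2 - 2*x*z + y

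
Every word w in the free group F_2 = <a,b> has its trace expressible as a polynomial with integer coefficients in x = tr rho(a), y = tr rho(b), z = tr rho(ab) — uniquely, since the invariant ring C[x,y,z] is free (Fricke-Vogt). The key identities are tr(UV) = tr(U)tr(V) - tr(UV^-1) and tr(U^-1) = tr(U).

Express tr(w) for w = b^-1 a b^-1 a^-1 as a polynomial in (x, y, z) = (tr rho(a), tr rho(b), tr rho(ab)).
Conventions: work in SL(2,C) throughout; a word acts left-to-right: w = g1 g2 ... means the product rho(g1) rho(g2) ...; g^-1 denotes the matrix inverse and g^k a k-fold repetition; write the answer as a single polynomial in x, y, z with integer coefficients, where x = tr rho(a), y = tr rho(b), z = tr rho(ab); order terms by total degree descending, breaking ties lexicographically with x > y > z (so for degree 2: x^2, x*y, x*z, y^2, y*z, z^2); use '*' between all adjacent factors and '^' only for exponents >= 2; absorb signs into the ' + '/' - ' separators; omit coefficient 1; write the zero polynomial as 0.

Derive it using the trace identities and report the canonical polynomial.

use: trace(b^-1 a) = trace(a)*trace(b) - trace(a b) = x*y - z
trace(b^-1 a b^-1) = trace(b^-1 a)*trace(b) - trace(b^-1 a b) = x*y^2 - y*z - x
trace(a^2) = trace(a)*trace(a) - trace(1) = x^2 - 2
trace(a^2 b) = trace(a)*trace(b a) - trace(b) = x*z - y
apply: trace(a b^-1 a) = trace(a^2)*trace(b) - trace(a^2 b) = x^2*y - x*z - y
apply: trace(a b a b) = trace(b a)*trace(b a) - trace(1)   [split at repeated b] = z^2 - 2
trace(a b^-1 a b) = trace(a b a)*trace(b) - trace(a b a b) = x*y*z - y^2 - z^2 + 2
trace(b^-1 a b^-1 a) = trace(a b^-1 a)*trace(b) - trace(a b^-1 a b) = x^2*y^2 - 2*x*y*z + z^2 - 2
trace(b^-1 a b^-1 a^-1) = trace(b^-1 a b^-1)*trace(a) - trace(b^-1 a b^-1 a) = x*y*z - x^2 - z^2 + 2

x*y*z - x^2 - z^2 + 2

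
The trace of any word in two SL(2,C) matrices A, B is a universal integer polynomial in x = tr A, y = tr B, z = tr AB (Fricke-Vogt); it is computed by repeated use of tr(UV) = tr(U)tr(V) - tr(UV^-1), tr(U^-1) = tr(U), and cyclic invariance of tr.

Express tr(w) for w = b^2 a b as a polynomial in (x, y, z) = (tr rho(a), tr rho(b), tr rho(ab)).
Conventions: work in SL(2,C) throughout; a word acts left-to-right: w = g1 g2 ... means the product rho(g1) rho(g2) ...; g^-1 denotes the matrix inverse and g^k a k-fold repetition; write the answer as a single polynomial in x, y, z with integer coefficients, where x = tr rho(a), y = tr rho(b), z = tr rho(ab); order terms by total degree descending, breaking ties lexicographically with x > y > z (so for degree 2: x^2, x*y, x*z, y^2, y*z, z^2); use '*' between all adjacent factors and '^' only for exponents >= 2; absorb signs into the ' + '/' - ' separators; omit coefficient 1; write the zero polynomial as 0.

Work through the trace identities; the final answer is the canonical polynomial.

so trace(b a b) = trace(b)*trace(a b) - trace(a) = y*z - x
so trace(b^2 a b) = trace(b)*trace(b a b) - trace(b a) = y^2*z - x*y - z

y^2*z - x*y - z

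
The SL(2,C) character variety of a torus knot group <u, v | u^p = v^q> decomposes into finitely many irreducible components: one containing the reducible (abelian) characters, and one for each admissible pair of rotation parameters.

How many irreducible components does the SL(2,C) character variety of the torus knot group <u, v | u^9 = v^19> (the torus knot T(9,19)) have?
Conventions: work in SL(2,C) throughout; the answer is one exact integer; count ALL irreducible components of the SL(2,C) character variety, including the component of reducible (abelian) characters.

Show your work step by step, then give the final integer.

73

Gamma = < u, v | u^9 = v^19 > (torus knot T(9,19)); the central element u^9 = v^19 acts as +I or -I in any irreducible SL(2,C) representation.
This locks tr(u) to 2*cos(pi*alpha/9), alpha in 1..8, and tr(v) to 2*cos(pi*beta/19), beta in 1..18, on each component of irreducible characters.
The two central values (-1)^alpha I and (-1)^beta I must be the same matrix, so alpha and beta share a parity.
Counting: 4 odd alphas x 9 odd betas + 4 even alphas x 9 even betas = 36 + 36 = 72.
That is 72 components of irreducible characters, and with the reducible (abelian) component the total is 73.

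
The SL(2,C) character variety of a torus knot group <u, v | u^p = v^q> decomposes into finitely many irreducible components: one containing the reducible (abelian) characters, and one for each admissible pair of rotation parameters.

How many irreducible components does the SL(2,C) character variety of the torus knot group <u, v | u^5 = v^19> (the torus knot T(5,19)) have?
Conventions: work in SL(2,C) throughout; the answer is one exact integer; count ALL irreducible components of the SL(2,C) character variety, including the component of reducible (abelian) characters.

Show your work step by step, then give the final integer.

For T(5,19): irreducibility forces the central element u^5 = v^19 to one of +I, -I.
This locks tr(u) to 2*cos(pi*alpha/5), alpha in 1..4, and tr(v) to 2*cos(pi*beta/19), beta in 1..18, on each component of irreducible characters.
Consistency of u^5 = (-1)^alpha I with v^19 = (-1)^beta I forces alpha = beta (mod 2).
count pairs: odd alpha (2 choices) x odd beta (9), plus even alpha (2) x even beta (9): 2*9 + 2*9 = 36.
That is 36 components of irreducible characters, and with the reducible (abelian) component the total is 37.

37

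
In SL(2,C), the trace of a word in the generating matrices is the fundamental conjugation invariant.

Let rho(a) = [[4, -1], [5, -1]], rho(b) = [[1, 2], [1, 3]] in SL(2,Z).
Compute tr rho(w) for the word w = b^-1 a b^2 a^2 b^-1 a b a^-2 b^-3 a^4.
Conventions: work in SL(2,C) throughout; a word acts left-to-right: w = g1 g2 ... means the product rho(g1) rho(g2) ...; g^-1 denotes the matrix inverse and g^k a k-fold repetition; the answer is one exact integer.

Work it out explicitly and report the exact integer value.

25141

rho(b^-1) = [[3, -2], [-1, 1]]
... * rho(a) = [[4, -1], [5, -1]]  ->  [[2, -1], [1, 0]]
... * rho(b) = [[1, 2], [1, 3]]  ->  [[1, 1], [1, 2]]
... * rho(b) = [[1, 2], [1, 3]]  ->  [[2, 5], [3, 8]]
... * rho(a) = [[4, -1], [5, -1]]  ->  [[33, -7], [52, -11]]
... * rho(a) = [[4, -1], [5, -1]]  ->  [[97, -26], [153, -41]]
... * rho(b^-1) = [[3, -2], [-1, 1]]  ->  [[317, -220], [500, -347]]
... * rho(a) = [[4, -1], [5, -1]]  ->  [[168, -97], [265, -153]]
... * rho(b) = [[1, 2], [1, 3]]  ->  [[71, 45], [112, 71]]
... * rho(a^-1) = [[-1, 1], [-5, 4]]  ->  [[-296, 251], [-467, 396]]
... * rho(a^-1) = [[-1, 1], [-5, 4]]  ->  [[-959, 708], [-1513, 1117]]
... * rho(b^-1) = [[3, -2], [-1, 1]]  ->  [[-3585, 2626], [-5656, 4143]]
... * rho(b^-1) = [[3, -2], [-1, 1]]  ->  [[-13381, 9796], [-21111, 15455]]
... * rho(b^-1) = [[3, -2], [-1, 1]]  ->  [[-49939, 36558], [-78788, 57677]]
... * rho(a) = [[4, -1], [5, -1]]  ->  [[-16966, 13381], [-26767, 21111]]
... * rho(a) = [[4, -1], [5, -1]]  ->  [[-959, 3585], [-1513, 5656]]
... * rho(a) = [[4, -1], [5, -1]]  ->  [[14089, -2626], [22228, -4143]]
... * rho(a) = [[4, -1], [5, -1]]  ->  [[43226, -11463], [68197, -18085]]
tr = 43226 + -18085 = 25141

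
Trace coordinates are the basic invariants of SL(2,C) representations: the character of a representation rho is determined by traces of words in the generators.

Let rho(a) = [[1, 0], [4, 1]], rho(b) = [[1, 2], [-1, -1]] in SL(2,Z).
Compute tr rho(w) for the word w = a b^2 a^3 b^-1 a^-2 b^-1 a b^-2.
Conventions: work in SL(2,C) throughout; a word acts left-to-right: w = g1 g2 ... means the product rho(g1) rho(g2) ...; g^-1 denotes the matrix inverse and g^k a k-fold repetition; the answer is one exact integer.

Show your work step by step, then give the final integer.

rho(a) = [[1, 0], [4, 1]]
... * rho(b) = [[1, 2], [-1, -1]]  ->  [[1, 2], [3, 7]]
... * rho(b) = [[1, 2], [-1, -1]]  ->  [[-1, 0], [-4, -1]]
... * rho(a) = [[1, 0], [4, 1]]  ->  [[-1, 0], [-8, -1]]
... * rho(a) = [[1, 0], [4, 1]]  ->  [[-1, 0], [-12, -1]]
... * rho(a) = [[1, 0], [4, 1]]  ->  [[-1, 0], [-16, -1]]
... * rho(b^-1) = [[-1, -2], [1, 1]]  ->  [[1, 2], [15, 31]]
... * rho(a^-1) = [[1, 0], [-4, 1]]  ->  [[-7, 2], [-109, 31]]
... * rho(a^-1) = [[1, 0], [-4, 1]]  ->  [[-15, 2], [-233, 31]]
... * rho(b^-1) = [[-1, -2], [1, 1]]  ->  [[17, 32], [264, 497]]
... * rho(a) = [[1, 0], [4, 1]]  ->  [[145, 32], [2252, 497]]
... * rho(b^-1) = [[-1, -2], [1, 1]]  ->  [[-113, -258], [-1755, -4007]]
... * rho(b^-1) = [[-1, -2], [1, 1]]  ->  [[-145, -32], [-2252, -497]]
tr = -145 + -497 = -642

-642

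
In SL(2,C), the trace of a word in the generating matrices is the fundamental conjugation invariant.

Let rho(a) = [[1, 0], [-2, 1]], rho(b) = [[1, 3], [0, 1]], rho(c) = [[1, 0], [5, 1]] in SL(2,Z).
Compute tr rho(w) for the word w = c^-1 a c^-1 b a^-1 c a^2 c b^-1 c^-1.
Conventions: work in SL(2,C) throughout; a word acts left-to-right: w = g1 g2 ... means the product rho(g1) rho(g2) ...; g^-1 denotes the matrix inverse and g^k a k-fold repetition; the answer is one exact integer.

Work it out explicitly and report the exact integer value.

rho(c^-1) = [[1, 0], [-5, 1]]
... * rho(a) = [[1, 0], [-2, 1]]  ->  [[1, 0], [-7, 1]]
... * rho(c^-1) = [[1, 0], [-5, 1]]  ->  [[1, 0], [-12, 1]]
... * rho(b) = [[1, 3], [0, 1]]  ->  [[1, 3], [-12, -35]]
... * rho(a^-1) = [[1, 0], [2, 1]]  ->  [[7, 3], [-82, -35]]
... * rho(c) = [[1, 0], [5, 1]]  ->  [[22, 3], [-257, -35]]
... * rho(a) = [[1, 0], [-2, 1]]  ->  [[16, 3], [-187, -35]]
... * rho(a) = [[1, 0], [-2, 1]]  ->  [[10, 3], [-117, -35]]
... * rho(c) = [[1, 0], [5, 1]]  ->  [[25, 3], [-292, -35]]
... * rho(b^-1) = [[1, -3], [0, 1]]  ->  [[25, -72], [-292, 841]]
... * rho(c^-1) = [[1, 0], [-5, 1]]  ->  [[385, -72], [-4497, 841]]
tr = 385 + 841 = 1226

1226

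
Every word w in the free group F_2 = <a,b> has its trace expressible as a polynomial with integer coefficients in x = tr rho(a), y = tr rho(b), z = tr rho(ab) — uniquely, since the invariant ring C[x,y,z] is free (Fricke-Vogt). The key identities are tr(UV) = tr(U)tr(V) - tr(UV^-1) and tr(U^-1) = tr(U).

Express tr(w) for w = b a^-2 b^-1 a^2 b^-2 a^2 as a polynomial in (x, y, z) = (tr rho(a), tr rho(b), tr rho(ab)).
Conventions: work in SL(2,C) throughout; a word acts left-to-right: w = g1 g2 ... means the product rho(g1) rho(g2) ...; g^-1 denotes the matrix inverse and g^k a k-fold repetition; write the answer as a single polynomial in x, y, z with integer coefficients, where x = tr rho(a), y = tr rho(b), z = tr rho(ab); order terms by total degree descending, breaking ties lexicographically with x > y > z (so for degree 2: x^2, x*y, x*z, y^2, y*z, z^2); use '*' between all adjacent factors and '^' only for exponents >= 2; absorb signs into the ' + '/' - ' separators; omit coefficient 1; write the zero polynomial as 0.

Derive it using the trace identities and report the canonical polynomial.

-x^5*y^3*z + x^6*y^2 + x^4*y^4 + 2*x^4*y^2*z^2 - x^3*y*z^3 - x^6 - 6*x^4*y^2 - x^4*z^2 - x^2*y^4 - x^2*y^2*z^2 + 2*x^3*y*z + 6*x^4 + 7*x^2*y^2 + 2*x^2*z^2 - x*y*z - 9*x^2 - y^2 + 2

tr(a^2) = tr(a) * tr(a) - tr(1) = x^2 - 2
apply: tr(a^3) = tr(a) * tr(a^2) - tr(a) = x^3 - 3*x
apply: tr(a^4) = tr(a) * tr(a^3) - tr(a^2) = x^4 - 4*x^2 + 2
tr(b a^2) = tr(a) * tr(b a) - tr(b) = x*z - y
tr(b a^3) = tr(a) * tr(b a^2) - tr(b a) = x^2*z - x*y - z
use: tr(a^4 b) = tr(a) * tr(b a^3) - tr(b a^2) = x^3*z - x^2*y - 2*x*z + y
use: tr(a^2 b^-1 a^2) = tr(a^4) * tr(b) - tr(a^4 b) = x^4*y - x^3*z - 3*x^2*y + 2*x*z + y
tr(a^4 b a) = tr(a) * tr(b a^4) - tr(b a^3) = x^4*z - x^3*y - 3*x^2*z + 2*x*y + z
apply: tr(b a b a) = tr(b a) * tr(b a) - tr(1) = z^2 - 2
tr(b a b) = tr(b) * tr(a b) - tr(a) = y*z - x
tr(a b a b a) = tr(a) * tr(b a b a) - tr(b a b) = x*z^2 - y*z - x
apply: tr(b a b a^3) = tr(a) * tr(a b a b a) - tr(a b a b) = x^2*z^2 - x*y*z - x^2 - z^2 + 2
tr(a^4 b a b) = tr(a) * tr(b a b a^3) - tr(b a b a^2) = x^3*z^2 - x^2*y*z - x^3 - 2*x*z^2 + y*z + 3*x
apply: tr(a^2 b a b^-1 a^2) = tr(a^4 b a) * tr(b) - tr(a^4 b a b) = x^4*y*z - x^3*y^2 - x^3*z^2 - 2*x^2*y*z + x^3 + 2*x*y^2 + 2*x*z^2 - 3*x
apply: tr(b^2) = tr(b) * tr(b) - tr(1) = y^2 - 2
apply: tr(b a^2 b) = tr(a) * tr(b^2 a) - tr(b^2) = x*y*z - x^2 - y^2 + 2
tr(a b a^2 b a) = tr(a) * tr(b a^2 b a) - tr(b a^2 b) = x^2*z^2 - 2*x*y*z + y^2 - 2
tr(a^2 b a^2 b a) = tr(a) * tr(a b a^2 b a) - tr(a b a^2 b) = x^3*z^2 - 2*x^2*y*z + x*y^2 - x*z^2 + y*z - x
apply: tr(b a b a b a) = tr(b a) * tr(b a b a) - tr(b^-1 a^-1) = z^3 - 3*z
tr(b a b a b) = tr(b) * tr(a b a b) - tr(a b a) = y*z^2 - x*z - y
tr(b a^2 b a b a) = tr(a) * tr(b a b a b a) - tr(b a b a b) = x*z^3 - y*z^2 - 2*x*z + y
tr(b a^2 b a b) = tr(b) * tr(a^2 b a b) - tr(a^2 b a) = x*y*z^2 - x^2*z - y^2*z + z
use: tr(a^2 b a^2 b a b) = tr(a) * tr(b a^2 b a b a) - tr(b a^2 b a b) = x^2*z^3 - 2*x*y*z^2 - x^2*z + y^2*z + x*y - z
use: tr(a^2 b a b^-1 a^2 b) = tr(a^2 b a^2 b a) * tr(b) - tr(a^2 b a^2 b a b) = x^3*y*z^2 - 2*x^2*y^2*z - x^2*z^3 + x*y^3 + x*y*z^2 + x^2*z - 2*x*y + z
tr(b^-1 a^2 b^-1 a^2 b a) = tr(a^2 b a b^-1 a^2) * tr(b) - tr(a^2 b a b^-1 a^2 b) = x^4*y^2*z - x^3*y^3 - 2*x^3*y*z^2 + x^2*z^3 + x^3*y + x*y^3 + x*y*z^2 - x^2*z - x*y - z
tr(b^-1 a^2 b a^-1 b^-1 a^2) = tr(b^-1 a^2 b^-1 a^2 b) * tr(a) - tr(b^-1 a^2 b^-1 a^2 b a) = -x^4*y^2*z + x^5*y + x^3*y^3 + 2*x^3*y*z^2 - x^4*z - x^2*z^3 - 4*x^3*y - x*y^3 - x*y*z^2 + 3*x^2*z + 2*x*y + z
tr(a^2 b a^-1 b^-1 a^2) = tr(b^-1 a^4 b) * tr(a) - tr(b^-1 a^4 b a) = -x^4*y*z + x^5 + x^3*y^2 + x^3*z^2 + 2*x^2*y*z - 5*x^3 - 2*x*y^2 - 2*x*z^2 + 5*x
use: tr(b^-1 a^2 b^-2 a^2 b a^-1) = tr(b^-1 a^2 b a^-1 b^-1 a^2) * tr(b) - tr(b^-1 a^2 b a^-1 b^-1 a^2 b) = -x^4*y^3*z + x^5*y^2 + x^3*y^4 + 2*x^3*y^2*z^2 - x^2*y*z^3 - x^5 - 5*x^3*y^2 - x^3*z^2 - x*y^4 - x*y^2*z^2 + x^2*y*z + 5*x^3 + 4*x*y^2 + 2*x*z^2 + y*z - 5*x
use: tr(a^2 b^-2 a^2) = tr(a^4 b^-1) * tr(b) - tr(a^4) = x^4*y^2 - x^3*y*z - x^4 - 3*x^2*y^2 + 2*x*y*z + 4*x^2 + y^2 - 2
use: tr(b a^-2 b^-1 a^2 b^-2 a^2) = tr(b^-1 a^2 b^-2 a^2 b a^-1) * tr(a) - tr(b^-1 a^2 b^-2 a^2 b) = -x^5*y^3*z + x^6*y^2 + x^4*y^4 + 2*x^4*y^2*z^2 - x^3*y*z^3 - x^6 - 6*x^4*y^2 - x^4*z^2 - x^2*y^4 - x^2*y^2*z^2 + 2*x^3*y*z + 6*x^4 + 7*x^2*y^2 + 2*x^2*z^2 - x*y*z - 9*x^2 - y^2 + 2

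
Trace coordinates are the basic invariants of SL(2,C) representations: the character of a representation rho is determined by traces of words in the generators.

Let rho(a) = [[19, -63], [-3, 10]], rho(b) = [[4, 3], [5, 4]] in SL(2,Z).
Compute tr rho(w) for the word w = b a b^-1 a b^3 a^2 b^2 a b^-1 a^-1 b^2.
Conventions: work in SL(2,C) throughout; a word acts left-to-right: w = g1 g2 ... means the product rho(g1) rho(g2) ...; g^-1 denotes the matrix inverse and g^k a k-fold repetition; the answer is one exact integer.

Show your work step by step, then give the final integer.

rho(b) = [[4, 3], [5, 4]]
... * rho(a) = [[19, -63], [-3, 10]]  ->  [[67, -222], [83, -275]]
... * rho(b^-1) = [[4, -3], [-5, 4]]  ->  [[1378, -1089], [1707, -1349]]
... * rho(a) = [[19, -63], [-3, 10]]  ->  [[29449, -97704], [36480, -121031]]
... * rho(b) = [[4, 3], [5, 4]]  ->  [[-370724, -302469], [-459235, -374684]]
... * rho(b) = [[4, 3], [5, 4]]  ->  [[-2995241, -2322048], [-3710360, -2876441]]
... * rho(b) = [[4, 3], [5, 4]]  ->  [[-23591204, -18273915], [-29223645, -22636844]]
... * rho(a) = [[19, -63], [-3, 10]]  ->  [[-393411131, 1303506702], [-487338723, 1614721195]]
... * rho(a) = [[19, -63], [-3, 10]]  ->  [[-11385331595, 37819968273], [-14103599322, 46849551499]]
... * rho(b) = [[4, 3], [5, 4]]  ->  [[143558514985, 117123878307], [177833360207, 145087408030]]
... * rho(b) = [[4, 3], [5, 4]]  ->  [[1159853451475, 899171058183], [1436770480978, 1113849712741]]
... * rho(a) = [[19, -63], [-3, 10]]  ->  [[19339702403476, -64079056861095], [23957090000359, -79378043174204]]
... * rho(b^-1) = [[4, -3], [-5, 4]]  ->  [[397754093919379, -314335334654808], [492718575872456, -389383442697893]]
... * rho(a^-1) = [[10, 63], [3, 19]]  ->  [[3034534935229366, 19086136558479525], [3759035430630881, 23642984868704761]]
... * rho(b) = [[4, 3], [5, 4]]  ->  [[107568822533315089, 85448151039606198], [133251066066047329, 105849045766711687]]
... * rho(b) = [[4, 3], [5, 4]]  ->  [[857516045331291346, 664499071758370059], [1062249493097747751, 823149381264988735]]
tr = 857516045331291346 + 823149381264988735 = 1680665426596280081

1680665426596280081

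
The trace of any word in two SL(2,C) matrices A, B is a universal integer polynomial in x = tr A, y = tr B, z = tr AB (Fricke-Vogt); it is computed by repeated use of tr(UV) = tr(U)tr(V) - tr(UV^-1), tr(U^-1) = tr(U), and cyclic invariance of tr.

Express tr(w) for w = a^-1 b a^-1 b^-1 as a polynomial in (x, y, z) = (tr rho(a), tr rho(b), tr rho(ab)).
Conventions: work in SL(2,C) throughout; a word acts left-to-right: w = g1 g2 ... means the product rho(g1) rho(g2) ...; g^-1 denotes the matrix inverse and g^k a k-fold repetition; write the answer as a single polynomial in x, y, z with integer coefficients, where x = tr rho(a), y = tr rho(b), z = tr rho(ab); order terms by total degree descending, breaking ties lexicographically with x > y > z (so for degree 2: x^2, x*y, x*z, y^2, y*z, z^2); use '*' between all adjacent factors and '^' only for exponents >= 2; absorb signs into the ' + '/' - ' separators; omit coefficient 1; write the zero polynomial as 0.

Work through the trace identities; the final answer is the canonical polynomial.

tr(a^-1) = tr(a) = x
tr(a b a) = tr(a) tr(b a) - tr(b)   [square of a] = x*z - y
tr(a b a b) = tr(b a) tr(b a) - tr(1)   [split at a repeated b] = z^2 - 2
tr(b a b^-1 a) = tr(a b a) tr(b) - tr(a b a b)   [inverse elimination on b] = x*y*z - y^2 - z^2 + 2
tr(b^-1 a^-1 b a) = tr(b a b^-1) tr(a) - tr(b a b^-1 a)   [inverse elimination on a] = -x*y*z + x^2 + y^2 + z^2 - 2
tr(a^-1 b a^-1 b^-1) = tr(b^-1 a^-1 b) tr(a) - tr(b^-1 a^-1 b a)   [inverse elimination on a] = x*y*z - y^2 - z^2 + 2

x*y*z - y^2 - z^2 + 2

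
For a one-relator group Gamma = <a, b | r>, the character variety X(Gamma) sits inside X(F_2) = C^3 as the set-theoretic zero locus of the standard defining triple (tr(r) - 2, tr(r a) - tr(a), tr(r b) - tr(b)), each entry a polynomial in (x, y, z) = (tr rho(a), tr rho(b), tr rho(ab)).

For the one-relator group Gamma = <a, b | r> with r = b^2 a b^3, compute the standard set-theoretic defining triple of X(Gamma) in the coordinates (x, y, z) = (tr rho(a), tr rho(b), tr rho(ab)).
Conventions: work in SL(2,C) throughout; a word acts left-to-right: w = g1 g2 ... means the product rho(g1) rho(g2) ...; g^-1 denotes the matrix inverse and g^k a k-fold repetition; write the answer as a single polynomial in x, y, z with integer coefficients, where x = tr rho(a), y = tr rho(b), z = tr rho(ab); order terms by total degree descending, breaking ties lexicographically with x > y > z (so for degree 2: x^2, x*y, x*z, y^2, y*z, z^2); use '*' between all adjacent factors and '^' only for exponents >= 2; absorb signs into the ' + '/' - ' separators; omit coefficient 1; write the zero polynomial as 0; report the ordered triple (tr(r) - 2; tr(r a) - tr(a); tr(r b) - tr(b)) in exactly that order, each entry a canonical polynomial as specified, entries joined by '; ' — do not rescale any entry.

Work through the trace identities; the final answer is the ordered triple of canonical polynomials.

y^4*z - x*y^3 - 3*y^2*z + 2*x*y + z - 2; y^3*z^2 - 2*x*y^2*z + x^2*y - y*z^2 + x*z - x - y; y^5*z - x*y^4 - 4*y^3*z + 3*x*y^2 + 3*y*z - x - y

trace(b a b) = trace(b)*trace(a b) - trace(a)   [square of b] = y*z - x
trace(b a b^2) = trace(b)*trace(b a b) - trace(b a)   [square of b] = y^2*z - x*y - z
trace(b^2 a b^2) = trace(b)*trace(b a b^2) - trace(b a b)   [square of b] = y^3*z - x*y^2 - 2*y*z + x
trace(b^2 a b^3) = trace(b)*trace(b^2 a b^2) - trace(b^2 a b)   [square of b] = y^4*z - x*y^3 - 3*y^2*z + 2*x*y + z
trace(a b a b) = trace(a b)*trace(a b) - trace(1)  (split on a) = z^2 - 2
trace(a b a) = trace(a)*trace(b a) - trace(b)  (reduce the a square) = x*z - y
trace(a b^2 a b) = trace(b)*trace(a b a b) - trace(a b a)  (reduce the b square) = y*z^2 - x*z - y
trace(a^2) = trace(a)*trace(a) - trace(1)  (reduce the a square) = x^2 - 2
trace(a b^2 a) = trace(b)*trace(a^2 b) - trace(a^2)  (reduce the b square) = x*y*z - x^2 - y^2 + 2
trace(a b^2 a b^2) = trace(b)*trace(a b^2 a b) - trace(a b^2 a)  (reduce the b square) = y^2*z^2 - 2*x*y*z + x^2 - 2
trace(b^2 a b^3 a) = trace(b)*trace(a b^2 a b^2) - trace(a b^2 a b)  (reduce the b square) = y^3*z^2 - 2*x*y^2*z + x^2*y - y*z^2 + x*z - y
trace(b^2 a b^4) = trace(b)*trace(b^2 a b^3) - trace(b^2 a b^2) = y^5*z - x*y^4 - 4*y^3*z + 3*x*y^2 + 3*y*z - x
assemble the triple (trace(r) - 2; trace(r a) - x; trace(r b) - y)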